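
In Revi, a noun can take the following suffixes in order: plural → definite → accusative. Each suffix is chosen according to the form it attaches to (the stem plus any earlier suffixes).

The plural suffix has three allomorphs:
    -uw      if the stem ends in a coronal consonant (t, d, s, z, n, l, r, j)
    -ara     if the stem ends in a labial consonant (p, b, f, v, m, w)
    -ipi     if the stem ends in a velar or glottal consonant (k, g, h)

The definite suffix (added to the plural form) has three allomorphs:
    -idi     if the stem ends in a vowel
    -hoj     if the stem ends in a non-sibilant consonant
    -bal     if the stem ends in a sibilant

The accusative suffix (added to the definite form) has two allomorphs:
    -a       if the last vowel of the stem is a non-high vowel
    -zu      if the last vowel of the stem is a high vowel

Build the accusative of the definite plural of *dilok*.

dilokipiidizu

Since the final consonant of *dilok* is /k/ (velar/glottal), it takes -ipi, giving *dilokipi*.
The final sound of the plural form *dilokipi* is /i/, which is a vowel, so the definite suffix is -idi, giving *dilokipiidi*.
The definite form *dilokipiidi* — last vowel /i/ (a high vowel) → -zu → *dilokipiidizu*.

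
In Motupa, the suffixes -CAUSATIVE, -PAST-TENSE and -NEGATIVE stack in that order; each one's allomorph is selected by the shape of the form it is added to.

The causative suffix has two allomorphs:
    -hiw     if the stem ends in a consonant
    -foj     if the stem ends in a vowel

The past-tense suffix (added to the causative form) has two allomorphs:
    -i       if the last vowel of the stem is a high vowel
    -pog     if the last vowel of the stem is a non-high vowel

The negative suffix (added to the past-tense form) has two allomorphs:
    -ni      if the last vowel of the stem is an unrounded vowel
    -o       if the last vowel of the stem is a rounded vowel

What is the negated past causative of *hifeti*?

*hifeti* — final sound /i/ (a vowel) → -foj → *hifetifoj*.
The causative form *hifetifoj*: last vowel = /o/, a non-high vowel → -pog → *hifetifojpog*.
The last vowel of the past-tense form *hifetifojpog* is /o/, which is a rounded vowel, so the negative suffix is -o, giving *hifetifojpogo*.

hifetifojpogo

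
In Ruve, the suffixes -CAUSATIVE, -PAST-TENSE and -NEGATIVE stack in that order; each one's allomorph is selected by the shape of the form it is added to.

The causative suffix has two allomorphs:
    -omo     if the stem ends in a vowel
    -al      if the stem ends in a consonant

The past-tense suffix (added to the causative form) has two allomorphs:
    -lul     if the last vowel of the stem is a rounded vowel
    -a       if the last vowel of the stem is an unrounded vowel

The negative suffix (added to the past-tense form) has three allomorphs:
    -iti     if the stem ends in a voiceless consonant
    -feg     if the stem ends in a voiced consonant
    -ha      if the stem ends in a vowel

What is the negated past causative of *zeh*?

*zeh*: final sound = /h/, a consonant → -al → *zehal*.
The causative form *zehal*: last vowel = /a/, an unrounded vowel → -a → *zehala*.
The past-tense form *zehala*: final sound = /a/, a vowel → -ha → *zehalaha*.

zehalaha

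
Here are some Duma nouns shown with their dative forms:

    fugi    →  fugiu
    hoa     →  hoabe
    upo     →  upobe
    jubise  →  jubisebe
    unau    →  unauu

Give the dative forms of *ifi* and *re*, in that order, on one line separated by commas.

Looking at the last vowel of each stem: -u when the last vowel of the stem is a high vowel (*fugi*, *unau*); -be when the last vowel of the stem is a non-high vowel (*hoa*, *upo*, *jubise*).
*ifi* — last vowel /i/ (a high vowel) → -u → *ifiu*.
*re* — last vowel /e/ (a non-high vowel) → -be → *rebe*.

ifiu, rebe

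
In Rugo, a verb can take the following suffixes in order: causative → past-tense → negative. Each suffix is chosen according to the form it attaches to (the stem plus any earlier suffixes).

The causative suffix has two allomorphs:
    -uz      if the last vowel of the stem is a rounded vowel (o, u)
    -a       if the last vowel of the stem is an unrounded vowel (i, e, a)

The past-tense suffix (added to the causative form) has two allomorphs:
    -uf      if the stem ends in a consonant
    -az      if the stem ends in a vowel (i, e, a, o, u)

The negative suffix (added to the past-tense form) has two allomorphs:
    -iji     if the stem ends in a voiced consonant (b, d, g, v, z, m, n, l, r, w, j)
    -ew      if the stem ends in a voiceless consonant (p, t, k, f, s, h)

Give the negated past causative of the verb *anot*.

Since the last vowel of *anot* is /o/ (a rounded vowel), it takes -uz, giving *anotuz*.
The causative form *anotuz* — final sound /z/ (a consonant) → -uf → *anotuzuf*.
Since the final consonant of the past-tense form *anotuzuf* is /f/ (voiceless), it takes -ew, giving *anotuzufew*.

anotuzufew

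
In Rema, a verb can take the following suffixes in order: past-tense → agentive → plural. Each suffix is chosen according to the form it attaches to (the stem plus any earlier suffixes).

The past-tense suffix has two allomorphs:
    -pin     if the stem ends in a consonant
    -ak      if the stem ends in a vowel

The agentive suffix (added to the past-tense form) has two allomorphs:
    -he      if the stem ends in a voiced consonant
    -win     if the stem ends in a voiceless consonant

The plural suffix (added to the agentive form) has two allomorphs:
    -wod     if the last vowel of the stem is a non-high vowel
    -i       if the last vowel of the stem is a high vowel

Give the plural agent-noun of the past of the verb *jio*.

jioakwini

Since the final sound of *jio* is /o/ (a vowel), it takes -ak, giving *jioak*.
The past-tense form *jioak*: final consonant = /k/, voiceless → -win → *jioakwin*.
The last vowel of the agentive form *jioakwin* is /i/, which is a high vowel, so the plural suffix is -i, giving *jioakwini*.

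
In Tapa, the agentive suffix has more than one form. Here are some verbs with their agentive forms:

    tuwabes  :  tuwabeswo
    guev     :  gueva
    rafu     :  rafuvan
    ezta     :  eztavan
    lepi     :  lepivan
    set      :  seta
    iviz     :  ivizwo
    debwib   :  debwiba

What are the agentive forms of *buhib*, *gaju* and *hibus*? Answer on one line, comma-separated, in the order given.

buhiba, gajuvan, hibuswo

Looking at the final sound of each stem: -wo when the stem ends in a sibilant (*tuwabes*, *iviz*); -a when the stem ends in a non-sibilant consonant (*guev*, *set*, *debwib*); -van when the stem ends in a vowel (*rafu*, *ezta*, *lepi*).
*buhib* — final sound /b/ (a non-sibilant consonant) → -a → *buhiba*.
*gaju* — final sound /u/ (a vowel) → -van → *gajuvan*.
The final sound of *hibus* is /s/, which is a sibilant, so the suffix is -wo, giving *hibuswo*.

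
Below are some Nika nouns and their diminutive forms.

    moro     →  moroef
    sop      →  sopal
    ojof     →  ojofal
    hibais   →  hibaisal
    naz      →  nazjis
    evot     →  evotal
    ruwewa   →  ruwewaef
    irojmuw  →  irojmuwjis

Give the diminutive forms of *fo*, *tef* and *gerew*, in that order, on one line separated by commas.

foef, tefal, gerewjis

The alternation tracks the final sound of the stem — -al when the stem ends in a voiceless consonant (*sop*, *ojof*, *hibais*, *evot*); -jis when the stem ends in a voiced consonant (*naz*, *irojmuw*); -ef when the stem ends in a vowel (*moro*, *ruwewa*).
*fo* — final sound /o/ (a vowel) → -ef → *foef*.
The final sound of *tef* is /f/, which is a voiceless consonant, so the suffix is -al, giving *tefal*.
*gerew* — final sound /w/ (a voiced consonant) → -jis → *gerewjis*.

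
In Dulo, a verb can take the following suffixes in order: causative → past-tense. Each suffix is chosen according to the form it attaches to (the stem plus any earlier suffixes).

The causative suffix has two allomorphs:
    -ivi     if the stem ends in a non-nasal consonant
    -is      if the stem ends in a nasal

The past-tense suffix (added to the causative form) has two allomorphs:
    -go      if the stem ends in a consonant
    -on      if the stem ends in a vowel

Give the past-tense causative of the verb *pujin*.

pujinisgo

*pujin* — final consonant /n/ (a nasal) → -is → *pujinis*.
The causative form *pujinis*: final sound = /s/, a consonant → -go → *pujinisgo*.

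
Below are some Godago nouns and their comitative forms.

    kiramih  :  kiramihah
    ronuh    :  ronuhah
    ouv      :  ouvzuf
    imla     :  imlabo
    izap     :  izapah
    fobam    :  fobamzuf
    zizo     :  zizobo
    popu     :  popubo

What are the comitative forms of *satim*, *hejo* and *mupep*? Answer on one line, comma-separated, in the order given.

The alternation tracks the final sound of the stem — -ah when the stem ends in a voiceless consonant (*kiramih*, *ronuh*, *izap*); -zuf when the stem ends in a voiced consonant (*ouv*, *fobam*); -bo when the stem ends in a vowel (*imla*, *zizo*, *popu*).
*satim* — final sound /m/ (a voiced consonant) → -zuf → *satimzuf*.
*hejo* — final sound /o/ (a vowel) → -bo → *hejobo*.
The final sound of *mupep* is /p/, which is a voiceless consonant, so the suffix is -ah, giving *mupepah*.

satimzuf, hejobo, mupepah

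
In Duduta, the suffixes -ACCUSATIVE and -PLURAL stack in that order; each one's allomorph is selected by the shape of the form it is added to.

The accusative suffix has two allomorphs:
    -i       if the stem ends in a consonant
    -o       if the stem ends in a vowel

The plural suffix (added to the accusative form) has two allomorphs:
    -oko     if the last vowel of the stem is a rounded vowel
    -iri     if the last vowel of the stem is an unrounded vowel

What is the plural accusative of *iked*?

*iked*: final sound = /d/, a consonant → -i → *ikedi*.
The accusative form *ikedi* — last vowel /i/ (an unrounded vowel) → -iri → *ikediiri*.

ikediiri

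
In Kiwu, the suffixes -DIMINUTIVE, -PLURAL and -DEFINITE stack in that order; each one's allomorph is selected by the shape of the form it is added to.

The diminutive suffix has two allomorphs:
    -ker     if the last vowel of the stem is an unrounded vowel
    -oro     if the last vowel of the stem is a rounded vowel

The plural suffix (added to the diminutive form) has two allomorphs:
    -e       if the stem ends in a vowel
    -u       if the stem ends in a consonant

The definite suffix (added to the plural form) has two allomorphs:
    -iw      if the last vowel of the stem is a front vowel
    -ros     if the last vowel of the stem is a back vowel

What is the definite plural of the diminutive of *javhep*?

*javhep*: last vowel = /e/, an unrounded vowel → -ker → *javhepker*.
The final sound of the diminutive form *javhepker* is /r/, which is a consonant, so the plural suffix is -u, giving *javhepkeru*.
The last vowel of the plural form *javhepkeru* is /u/, which is a back vowel, so the definite suffix is -ros, giving *javhepkeruros*.

javhepkeruros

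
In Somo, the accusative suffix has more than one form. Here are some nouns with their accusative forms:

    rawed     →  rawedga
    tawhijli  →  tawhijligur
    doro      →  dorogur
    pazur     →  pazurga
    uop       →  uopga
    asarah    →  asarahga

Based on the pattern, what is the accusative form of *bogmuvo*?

The suffix is conditioned by the final sound: -ga when the stem ends in a consonant (*rawed*, *pazur*, *uop*, *asarah*); -gur when the stem ends in a vowel (*tawhijli*, *doro*).
The final sound of *bogmuvo* is /o/, which is a vowel, so the suffix is -gur, giving *bogmuvogur*.

bogmuvogur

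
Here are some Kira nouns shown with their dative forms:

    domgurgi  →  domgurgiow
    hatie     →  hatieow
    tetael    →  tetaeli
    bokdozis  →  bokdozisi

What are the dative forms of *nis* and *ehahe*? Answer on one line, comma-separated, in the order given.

The pattern is consonant vs. vowel: -i when the stem ends in a consonant (*tetael*, *bokdozis*); -ow when the stem ends in a vowel (*domgurgi*, *hatie*).
*nis* — final sound /s/ (a consonant) → -i → *nisi*.
Since the final sound of *ehahe* is /e/ (a vowel), it takes -ow, giving *ehaheow*.

nisi, ehaheow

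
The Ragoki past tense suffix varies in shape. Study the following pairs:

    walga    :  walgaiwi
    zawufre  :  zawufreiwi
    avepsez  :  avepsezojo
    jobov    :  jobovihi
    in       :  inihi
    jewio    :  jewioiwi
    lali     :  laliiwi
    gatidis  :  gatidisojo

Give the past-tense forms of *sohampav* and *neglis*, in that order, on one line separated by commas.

sohampavihi, neglisojo

The pattern is sibilance of the final sound: -ojo when the stem ends in a sibilant (*avepsez*, *gatidis*); -ihi when the stem ends in a non-sibilant consonant (*jobov*, *in*); -iwi when the stem ends in a vowel (*walga*, *zawufre*, *jewio*, *lali*).
*sohampav*: final sound = /v/, a non-sibilant consonant → -ihi → *sohampavihi*.
*neglis*: final sound = /s/, a sibilant → -ojo → *neglisojo*.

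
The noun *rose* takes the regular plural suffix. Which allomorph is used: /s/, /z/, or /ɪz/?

/ɪz/

The stem *rose* ends in a sibilant (/s, z, ʃ, ʒ, tʃ, dʒ/).
The plural suffix surfaces as /ɪz/ after sibilants, /s/ after other voiceless consonants, and /z/ after other voiced sounds.
So the plural -s on *rose* is pronounced /ɪz/.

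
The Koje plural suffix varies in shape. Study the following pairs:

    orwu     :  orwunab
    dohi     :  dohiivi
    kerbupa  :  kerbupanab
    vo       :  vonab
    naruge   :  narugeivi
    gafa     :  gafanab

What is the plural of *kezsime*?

kezsimeivi

The pattern is front/back vowel harmony: -ivi when the last vowel of the stem is a front vowel (*dohi*, *naruge*); -nab when the last vowel of the stem is a back vowel (*orwu*, *kerbupa*, *vo*, *gafa*).
*kezsime*: last vowel = /e/, a front vowel → -ivi → *kezsimeivi*.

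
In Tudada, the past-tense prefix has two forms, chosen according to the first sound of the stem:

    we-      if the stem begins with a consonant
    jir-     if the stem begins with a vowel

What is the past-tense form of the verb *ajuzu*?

Since the first sound of *ajuzu* is /a/ (a vowel), it takes jir-, giving *jirajuzu*.

jirajuzu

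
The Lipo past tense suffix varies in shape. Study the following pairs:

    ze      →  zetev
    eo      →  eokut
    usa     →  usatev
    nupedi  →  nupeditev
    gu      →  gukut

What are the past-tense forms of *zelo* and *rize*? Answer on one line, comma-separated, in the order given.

zelokut, rizetev

The suffix is conditioned by the last vowel: -kut when the last vowel of the stem is a rounded vowel (*eo*, *gu*); -tev when the last vowel of the stem is an unrounded vowel (*ze*, *usa*, *nupedi*).
The last vowel of *zelo* is /o/, which is a rounded vowel, so the suffix is -kut, giving *zelokut*.
*rize* — last vowel /e/ (an unrounded vowel) → -tev → *rizetev*.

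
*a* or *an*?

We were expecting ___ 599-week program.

The indefinite article is chosen by the initial *sound* of the following word, not its spelling.
The number *599* is spoken "five hundred …", beginning with /faɪv/ — a consonant sound.
So the article is *a*: We were expecting a 599-week program.

a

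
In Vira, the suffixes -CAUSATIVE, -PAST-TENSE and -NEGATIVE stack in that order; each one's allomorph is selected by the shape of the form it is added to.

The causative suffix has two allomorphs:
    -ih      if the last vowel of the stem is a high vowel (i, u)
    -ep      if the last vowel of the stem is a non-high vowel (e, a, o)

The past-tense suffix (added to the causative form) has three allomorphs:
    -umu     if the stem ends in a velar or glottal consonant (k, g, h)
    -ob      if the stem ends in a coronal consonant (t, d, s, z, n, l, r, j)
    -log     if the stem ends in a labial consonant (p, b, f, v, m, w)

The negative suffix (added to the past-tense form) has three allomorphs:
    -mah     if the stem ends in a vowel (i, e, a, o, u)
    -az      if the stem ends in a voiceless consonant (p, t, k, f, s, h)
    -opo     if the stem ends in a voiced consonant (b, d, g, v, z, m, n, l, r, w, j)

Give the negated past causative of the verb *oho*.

Since the last vowel of *oho* is /o/ (a non-high vowel), it takes -ep, giving *ohoep*.
Since the final consonant of the causative form *ohoep* is /p/ (labial), it takes -log, giving *ohoeplog*.
The final sound of the past-tense form *ohoeplog* is /g/, which is a voiced consonant, so the negative suffix is -opo, giving *ohoeplogopo*.

ohoeplogopo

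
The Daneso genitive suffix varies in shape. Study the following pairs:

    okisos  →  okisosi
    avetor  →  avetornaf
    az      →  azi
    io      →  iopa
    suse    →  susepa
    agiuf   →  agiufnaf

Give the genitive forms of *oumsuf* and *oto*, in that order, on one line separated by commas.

The pattern is sibilance of the final sound: -i when the stem ends in a sibilant (*okisos*, *az*); -naf when the stem ends in a non-sibilant consonant (*avetor*, *agiuf*); -pa when the stem ends in a vowel (*io*, *suse*).
The final sound of *oumsuf* is /f/, which is a non-sibilant consonant, so the suffix is -naf, giving *oumsufnaf*.
*oto*: final sound = /o/, a vowel → -pa → *otopa*.

oumsufnaf, otopa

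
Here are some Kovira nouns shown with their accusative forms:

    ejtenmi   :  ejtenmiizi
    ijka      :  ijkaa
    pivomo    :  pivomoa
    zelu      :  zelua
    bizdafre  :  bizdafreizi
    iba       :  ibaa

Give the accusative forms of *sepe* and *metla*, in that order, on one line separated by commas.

sepeizi, metlaa

Looking at the last vowel of each stem: -izi when the last vowel of the stem is a front vowel (*ejtenmi*, *bizdafre*); -a when the last vowel of the stem is a back vowel (*ijka*, *pivomo*, *zelu*, *iba*).
The last vowel of *sepe* is /e/, which is a front vowel, so the suffix is -izi, giving *sepeizi*.
The last vowel of *metla* is /a/, which is a back vowel, so the suffix is -a, giving *metlaa*.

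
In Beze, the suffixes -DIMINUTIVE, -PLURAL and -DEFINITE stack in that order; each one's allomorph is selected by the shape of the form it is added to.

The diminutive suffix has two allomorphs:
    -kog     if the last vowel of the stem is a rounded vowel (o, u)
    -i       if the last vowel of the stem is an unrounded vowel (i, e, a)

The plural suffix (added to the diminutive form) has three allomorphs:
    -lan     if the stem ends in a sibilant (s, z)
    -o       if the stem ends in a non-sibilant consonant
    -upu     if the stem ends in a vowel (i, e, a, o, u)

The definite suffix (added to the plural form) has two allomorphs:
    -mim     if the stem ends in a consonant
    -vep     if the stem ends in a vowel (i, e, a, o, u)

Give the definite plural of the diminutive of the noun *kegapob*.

kegapobkogovep

*kegapob*: last vowel = /o/, a rounded vowel → -kog → *kegapobkog*.
The diminutive form *kegapobkog*: final sound = /g/, a non-sibilant consonant → -o → *kegapobkogo*.
The final sound of the plural form *kegapobkogo* is /o/, which is a vowel, so the definite suffix is -vep, giving *kegapobkogovep*.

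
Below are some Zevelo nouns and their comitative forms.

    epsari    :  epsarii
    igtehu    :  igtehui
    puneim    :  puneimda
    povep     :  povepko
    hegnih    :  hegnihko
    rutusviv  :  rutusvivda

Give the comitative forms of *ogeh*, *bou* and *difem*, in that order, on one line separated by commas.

ogehko, boui, difemda

The alternation tracks the final sound of the stem — -ko when the stem ends in a voiceless consonant (*povep*, *hegnih*); -da when the stem ends in a voiced consonant (*puneim*, *rutusviv*); -i when the stem ends in a vowel (*epsari*, *igtehu*).
*ogeh*: final sound = /h/, a voiceless consonant → -ko → *ogehko*.
Since the final sound of *bou* is /u/ (a vowel), it takes -i, giving *boui*.
*difem* — final sound /m/ (a voiced consonant) → -da → *difemda*.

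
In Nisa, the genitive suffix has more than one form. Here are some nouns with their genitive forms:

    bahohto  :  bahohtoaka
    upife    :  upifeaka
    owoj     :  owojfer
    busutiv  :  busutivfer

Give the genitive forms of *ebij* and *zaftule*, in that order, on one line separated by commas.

Looking at the final sound of each stem: -fer when the stem ends in a consonant (*owoj*, *busutiv*); -aka when the stem ends in a vowel (*bahohto*, *upife*).
Since the final sound of *ebij* is /j/ (a consonant), it takes -fer, giving *ebijfer*.
The final sound of *zaftule* is /e/, which is a vowel, so the suffix is -aka, giving *zaftuleaka*.

ebijfer, zaftuleaka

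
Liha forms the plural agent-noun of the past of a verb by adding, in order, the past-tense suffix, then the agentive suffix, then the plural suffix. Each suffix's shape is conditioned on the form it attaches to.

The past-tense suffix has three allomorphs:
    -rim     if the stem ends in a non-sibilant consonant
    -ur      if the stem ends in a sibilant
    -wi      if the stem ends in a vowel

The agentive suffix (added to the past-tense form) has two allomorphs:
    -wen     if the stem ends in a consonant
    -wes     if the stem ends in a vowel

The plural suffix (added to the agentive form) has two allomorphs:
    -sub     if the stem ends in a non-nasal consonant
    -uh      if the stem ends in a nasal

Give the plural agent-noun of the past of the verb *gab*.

Since the final sound of *gab* is /b/ (a non-sibilant consonant), it takes -rim, giving *gabrim*.
Since the final sound of the past-tense form *gabrim* is /m/ (a consonant), it takes -wen, giving *gabrimwen*.
Since the final consonant of the agentive form *gabrimwen* is /n/ (a nasal), it takes -uh, giving *gabrimwenuh*.

gabrimwenuh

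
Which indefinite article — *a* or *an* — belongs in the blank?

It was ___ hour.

an

The indefinite article is chosen by the initial *sound* of the following word, not its spelling.
*hour* begins with the sound /aʊ/ (silent h) — a vowel sound.
So the article is *an*: It was an hour.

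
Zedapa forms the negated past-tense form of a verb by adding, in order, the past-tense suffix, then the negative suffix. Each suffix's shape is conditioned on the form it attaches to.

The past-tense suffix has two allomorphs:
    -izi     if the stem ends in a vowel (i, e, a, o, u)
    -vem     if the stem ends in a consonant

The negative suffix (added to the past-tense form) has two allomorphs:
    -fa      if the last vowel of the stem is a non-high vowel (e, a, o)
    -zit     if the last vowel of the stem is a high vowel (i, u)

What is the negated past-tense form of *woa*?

The final sound of *woa* is /a/, which is a vowel, so the past-tense suffix is -izi, giving *woaizi*.
Since the last vowel of the past-tense form *woaizi* is /i/ (a high vowel), it takes -zit, giving *woaizizit*.

woaizizit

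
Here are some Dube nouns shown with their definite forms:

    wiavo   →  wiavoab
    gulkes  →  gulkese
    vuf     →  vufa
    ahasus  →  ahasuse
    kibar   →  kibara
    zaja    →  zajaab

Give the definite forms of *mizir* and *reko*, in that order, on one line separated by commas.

mizira, rekoab

The alternation tracks the final sound of the stem — -e when the stem ends in a sibilant (*gulkes*, *ahasus*); -a when the stem ends in a non-sibilant consonant (*vuf*, *kibar*); -ab when the stem ends in a vowel (*wiavo*, *zaja*).
Since the final sound of *mizir* is /r/ (a non-sibilant consonant), it takes -a, giving *mizira*.
*reko*: final sound = /o/, a vowel → -ab → *rekoab*.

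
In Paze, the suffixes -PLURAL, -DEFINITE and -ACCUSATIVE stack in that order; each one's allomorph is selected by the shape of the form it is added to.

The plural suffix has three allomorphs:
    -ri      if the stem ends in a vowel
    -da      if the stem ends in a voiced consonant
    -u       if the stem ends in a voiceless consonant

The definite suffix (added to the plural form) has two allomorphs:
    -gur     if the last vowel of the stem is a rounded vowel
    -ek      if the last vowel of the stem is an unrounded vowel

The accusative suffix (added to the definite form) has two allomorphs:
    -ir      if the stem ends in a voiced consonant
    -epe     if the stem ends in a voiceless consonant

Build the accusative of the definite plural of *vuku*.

*vuku* — final sound /u/ (a vowel) → -ri → *vukuri*.
The plural form *vukuri*: last vowel = /i/, an unrounded vowel → -ek → *vukuriek*.
The definite form *vukuriek* — final consonant /k/ (voiceless) → -epe → *vukuriekepe*.

vukuriekepe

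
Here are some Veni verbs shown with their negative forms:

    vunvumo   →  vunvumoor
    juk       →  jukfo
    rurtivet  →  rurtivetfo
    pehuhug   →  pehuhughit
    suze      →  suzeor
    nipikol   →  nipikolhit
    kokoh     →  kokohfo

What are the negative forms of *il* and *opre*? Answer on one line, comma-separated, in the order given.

The suffix is conditioned by the final sound: -fo when the stem ends in a voiceless consonant (*juk*, *rurtivet*, *kokoh*); -hit when the stem ends in a voiced consonant (*pehuhug*, *nipikol*); -or when the stem ends in a vowel (*vunvumo*, *suze*).
*il* — final sound /l/ (a voiced consonant) → -hit → *ilhit*.
*opre*: final sound = /e/, a vowel → -or → *opreor*.

ilhit, opreor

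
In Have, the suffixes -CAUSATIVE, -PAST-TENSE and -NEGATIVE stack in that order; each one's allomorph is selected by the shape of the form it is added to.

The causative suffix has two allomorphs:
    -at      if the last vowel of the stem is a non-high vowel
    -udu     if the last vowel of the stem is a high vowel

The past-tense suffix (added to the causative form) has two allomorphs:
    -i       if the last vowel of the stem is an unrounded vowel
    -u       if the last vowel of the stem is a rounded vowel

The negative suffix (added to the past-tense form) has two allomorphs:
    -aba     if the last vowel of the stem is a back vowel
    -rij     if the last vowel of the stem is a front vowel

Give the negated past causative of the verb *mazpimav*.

Since the last vowel of *mazpimav* is /a/ (a non-high vowel), it takes -at, giving *mazpimavat*.
Since the last vowel of the causative form *mazpimavat* is /a/ (an unrounded vowel), it takes -i, giving *mazpimavati*.
The last vowel of the past-tense form *mazpimavati* is /i/, which is a front vowel, so the negative suffix is -rij, giving *mazpimavatirij*.

mazpimavatirij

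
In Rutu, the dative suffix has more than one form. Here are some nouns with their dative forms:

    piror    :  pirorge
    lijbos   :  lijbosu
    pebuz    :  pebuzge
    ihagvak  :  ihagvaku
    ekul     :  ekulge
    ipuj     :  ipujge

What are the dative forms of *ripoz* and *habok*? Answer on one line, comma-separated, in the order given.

The suffix is conditioned by the final consonant: -u when the stem ends in a voiceless consonant (*lijbos*, *ihagvak*); -ge when the stem ends in a voiced consonant (*piror*, *pebuz*, *ekul*, *ipuj*).
The final consonant of *ripoz* is /z/, which is voiced, so the suffix is -ge, giving *ripozge*.
The final consonant of *habok* is /k/, which is voiceless, so the suffix is -u, giving *haboku*.

ripozge, haboku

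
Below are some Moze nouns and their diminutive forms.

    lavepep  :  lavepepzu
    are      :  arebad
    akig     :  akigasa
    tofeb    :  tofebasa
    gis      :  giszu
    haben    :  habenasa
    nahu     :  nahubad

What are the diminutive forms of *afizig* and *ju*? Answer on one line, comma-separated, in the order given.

The pattern is voicing of the final sound: -zu when the stem ends in a voiceless consonant (*lavepep*, *gis*); -asa when the stem ends in a voiced consonant (*akig*, *tofeb*, *haben*); -bad when the stem ends in a vowel (*are*, *nahu*).
*afizig*: final sound = /g/, a voiced consonant → -asa → *afizigasa*.
*ju* — final sound /u/ (a vowel) → -bad → *jubad*.

afizigasa, jubad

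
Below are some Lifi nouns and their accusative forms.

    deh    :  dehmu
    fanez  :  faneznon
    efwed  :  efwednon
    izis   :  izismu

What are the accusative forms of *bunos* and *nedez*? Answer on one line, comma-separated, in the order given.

bunosmu, nedeznon

The pattern is voicing of the final consonant: -mu when the stem ends in a voiceless consonant (*deh*, *izis*); -non when the stem ends in a voiced consonant (*fanez*, *efwed*).
*bunos*: final consonant = /s/, voiceless → -mu → *bunosmu*.
*nedez* — final consonant /z/ (voiced) → -non → *nedeznon*.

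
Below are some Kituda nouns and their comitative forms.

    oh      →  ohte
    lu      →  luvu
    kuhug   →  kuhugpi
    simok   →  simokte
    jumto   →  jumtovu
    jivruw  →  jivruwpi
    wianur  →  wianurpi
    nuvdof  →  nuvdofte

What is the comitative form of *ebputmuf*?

The alternation tracks the final sound of the stem — -te when the stem ends in a voiceless consonant (*oh*, *simok*, *nuvdof*); -pi when the stem ends in a voiced consonant (*kuhug*, *jivruw*, *wianur*); -vu when the stem ends in a vowel (*lu*, *jumto*).
*ebputmuf*: final sound = /f/, a voiceless consonant → -te → *ebputmufte*.

ebputmufte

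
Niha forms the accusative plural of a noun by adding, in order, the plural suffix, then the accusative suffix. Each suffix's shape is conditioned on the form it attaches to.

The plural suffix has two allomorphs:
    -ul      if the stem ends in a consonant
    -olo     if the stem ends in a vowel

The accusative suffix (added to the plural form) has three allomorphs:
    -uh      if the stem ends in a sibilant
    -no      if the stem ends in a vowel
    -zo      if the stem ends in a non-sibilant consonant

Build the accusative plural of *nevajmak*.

nevajmakulzo

The final sound of *nevajmak* is /k/, which is a consonant, so the plural suffix is -ul, giving *nevajmakul*.
The final sound of the plural form *nevajmakul* is /l/, which is a non-sibilant consonant, so the accusative suffix is -zo, giving *nevajmakulzo*.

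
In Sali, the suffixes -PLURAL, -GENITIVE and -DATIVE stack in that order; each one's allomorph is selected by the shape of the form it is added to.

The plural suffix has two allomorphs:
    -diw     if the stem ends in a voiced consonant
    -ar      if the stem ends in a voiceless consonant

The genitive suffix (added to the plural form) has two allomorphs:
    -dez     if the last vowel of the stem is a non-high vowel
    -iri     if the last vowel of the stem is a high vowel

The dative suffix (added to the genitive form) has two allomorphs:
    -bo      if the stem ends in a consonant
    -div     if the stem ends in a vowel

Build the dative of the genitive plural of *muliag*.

muliagdiwiridiv

*muliag* — final consonant /g/ (voiced) → -diw → *muliagdiw*.
The plural form *muliagdiw*: last vowel = /i/, a high vowel → -iri → *muliagdiwiri*.
The genitive form *muliagdiwiri*: final sound = /i/, a vowel → -div → *muliagdiwiridiv*.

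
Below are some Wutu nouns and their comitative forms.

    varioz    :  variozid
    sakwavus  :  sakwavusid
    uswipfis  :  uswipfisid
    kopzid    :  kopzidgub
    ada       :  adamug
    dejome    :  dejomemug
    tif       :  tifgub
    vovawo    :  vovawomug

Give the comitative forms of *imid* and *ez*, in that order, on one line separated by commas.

imidgub, ezid

The pattern is sibilance of the final sound: -id when the stem ends in a sibilant (*varioz*, *sakwavus*, *uswipfis*); -gub when the stem ends in a non-sibilant consonant (*kopzid*, *tif*); -mug when the stem ends in a vowel (*ada*, *dejome*, *vovawo*).
*imid*: final sound = /d/, a non-sibilant consonant → -gub → *imidgub*.
*ez* — final sound /z/ (a sibilant) → -id → *ezid*.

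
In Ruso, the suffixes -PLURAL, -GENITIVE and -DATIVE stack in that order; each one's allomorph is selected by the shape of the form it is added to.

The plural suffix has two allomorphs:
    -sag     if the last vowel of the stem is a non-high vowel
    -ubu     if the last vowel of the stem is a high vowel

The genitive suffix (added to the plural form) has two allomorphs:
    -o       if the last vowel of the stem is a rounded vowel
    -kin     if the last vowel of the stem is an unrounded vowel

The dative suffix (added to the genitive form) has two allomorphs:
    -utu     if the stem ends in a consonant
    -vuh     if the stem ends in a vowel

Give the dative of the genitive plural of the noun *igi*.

igiubuovuh

The last vowel of *igi* is /i/, which is a high vowel, so the plural suffix is -ubu, giving *igiubu*.
Since the last vowel of the plural form *igiubu* is /u/ (a rounded vowel), it takes -o, giving *igiubuo*.
The genitive form *igiubuo* — final sound /o/ (a vowel) → -vuh → *igiubuovuh*.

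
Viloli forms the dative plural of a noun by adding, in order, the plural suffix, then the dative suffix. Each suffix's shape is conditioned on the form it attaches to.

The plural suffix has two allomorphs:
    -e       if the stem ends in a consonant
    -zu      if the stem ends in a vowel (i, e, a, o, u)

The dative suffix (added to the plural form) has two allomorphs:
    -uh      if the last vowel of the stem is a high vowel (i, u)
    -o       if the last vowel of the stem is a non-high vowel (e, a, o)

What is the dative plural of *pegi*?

pegizuuh

The final sound of *pegi* is /i/, which is a vowel, so the plural suffix is -zu, giving *pegizu*.
The last vowel of the plural form *pegizu* is /u/, which is a high vowel, so the dative suffix is -uh, giving *pegizuuh*.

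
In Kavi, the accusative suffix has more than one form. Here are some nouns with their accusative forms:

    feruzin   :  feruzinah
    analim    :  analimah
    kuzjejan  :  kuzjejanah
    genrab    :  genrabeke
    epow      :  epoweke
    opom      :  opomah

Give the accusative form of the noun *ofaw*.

The pattern is nasality of the final consonant: -ah when the stem ends in a nasal (*feruzin*, *analim*, *kuzjejan*, *opom*); -eke when the stem ends in a non-nasal consonant (*genrab*, *epow*).
*ofaw* — final consonant /w/ (non-nasal) → -eke → *ofaweke*.

ofaweke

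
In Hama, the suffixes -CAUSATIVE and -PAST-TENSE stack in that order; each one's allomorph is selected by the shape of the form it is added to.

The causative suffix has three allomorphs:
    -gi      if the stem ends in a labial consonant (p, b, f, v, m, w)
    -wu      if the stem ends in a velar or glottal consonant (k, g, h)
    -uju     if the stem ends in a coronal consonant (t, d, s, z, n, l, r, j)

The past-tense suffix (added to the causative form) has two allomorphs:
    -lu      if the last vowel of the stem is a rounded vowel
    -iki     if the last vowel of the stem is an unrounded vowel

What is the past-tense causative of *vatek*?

Since the final consonant of *vatek* is /k/ (velar/glottal), it takes -wu, giving *vatekwu*.
The causative form *vatekwu* — last vowel /u/ (a rounded vowel) → -lu → *vatekwulu*.

vatekwulu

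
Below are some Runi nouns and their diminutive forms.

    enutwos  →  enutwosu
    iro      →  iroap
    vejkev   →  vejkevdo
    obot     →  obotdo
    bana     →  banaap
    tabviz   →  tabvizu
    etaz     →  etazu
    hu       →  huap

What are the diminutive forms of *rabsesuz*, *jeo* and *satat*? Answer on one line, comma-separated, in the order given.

Looking at the final sound of each stem: -u when the stem ends in a sibilant (*enutwos*, *tabviz*, *etaz*); -do when the stem ends in a non-sibilant consonant (*vejkev*, *obot*); -ap when the stem ends in a vowel (*iro*, *bana*, *hu*).
*rabsesuz* — final sound /z/ (a sibilant) → -u → *rabsesuzu*.
Since the final sound of *jeo* is /o/ (a vowel), it takes -ap, giving *jeoap*.
*satat*: final sound = /t/, a non-sibilant consonant → -do → *satatdo*.

rabsesuzu, jeoap, satatdo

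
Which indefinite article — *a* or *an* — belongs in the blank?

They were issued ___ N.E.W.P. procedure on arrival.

The indefinite article is chosen by the initial *sound* of the following word, not its spelling.
The initialism *N.E.W.P.* is read letter by letter; the first letter, N, is pronounced /ɛn/, which begins with a vowel sound.
So the article is *an*: They were issued an N.E.W.P. procedure on arrival.

an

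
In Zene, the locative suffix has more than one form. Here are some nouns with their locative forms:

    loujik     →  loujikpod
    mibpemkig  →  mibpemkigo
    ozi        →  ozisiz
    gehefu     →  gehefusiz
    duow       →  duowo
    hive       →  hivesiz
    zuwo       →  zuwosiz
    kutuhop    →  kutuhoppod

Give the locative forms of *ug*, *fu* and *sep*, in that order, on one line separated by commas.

The pattern is voicing of the final sound: -pod when the stem ends in a voiceless consonant (*loujik*, *kutuhop*); -o when the stem ends in a voiced consonant (*mibpemkig*, *duow*); -siz when the stem ends in a vowel (*ozi*, *gehefu*, *hive*, *zuwo*).
Since the final sound of *ug* is /g/ (a voiced consonant), it takes -o, giving *ugo*.
The final sound of *fu* is /u/, which is a vowel, so the suffix is -siz, giving *fusiz*.
*sep*: final sound = /p/, a voiceless consonant → -pod → *seppod*.

ugo, fusiz, seppod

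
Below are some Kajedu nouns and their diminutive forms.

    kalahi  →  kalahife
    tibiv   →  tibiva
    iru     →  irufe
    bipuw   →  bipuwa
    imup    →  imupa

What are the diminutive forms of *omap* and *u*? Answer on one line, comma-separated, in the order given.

Looking at the final sound of each stem: -a when the stem ends in a consonant (*tibiv*, *bipuw*, *imup*); -fe when the stem ends in a vowel (*kalahi*, *iru*).
The final sound of *omap* is /p/, which is a consonant, so the suffix is -a, giving *omapa*.
*u* — final sound /u/ (a vowel) → -fe → *ufe*.

omapa, ufe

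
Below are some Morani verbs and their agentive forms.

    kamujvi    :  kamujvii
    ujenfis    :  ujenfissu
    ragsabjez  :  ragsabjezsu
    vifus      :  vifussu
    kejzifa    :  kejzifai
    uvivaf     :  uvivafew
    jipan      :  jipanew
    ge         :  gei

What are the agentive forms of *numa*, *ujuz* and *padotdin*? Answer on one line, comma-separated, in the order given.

numai, ujuzsu, padotdinew

The suffix is conditioned by the final sound: -su when the stem ends in a sibilant (*ujenfis*, *ragsabjez*, *vifus*); -ew when the stem ends in a non-sibilant consonant (*uvivaf*, *jipan*); -i when the stem ends in a vowel (*kamujvi*, *kejzifa*, *ge*).
*numa* — final sound /a/ (a vowel) → -i → *numai*.
*ujuz* — final sound /z/ (a sibilant) → -su → *ujuzsu*.
Since the final sound of *padotdin* is /n/ (a non-sibilant consonant), it takes -ew, giving *padotdinew*.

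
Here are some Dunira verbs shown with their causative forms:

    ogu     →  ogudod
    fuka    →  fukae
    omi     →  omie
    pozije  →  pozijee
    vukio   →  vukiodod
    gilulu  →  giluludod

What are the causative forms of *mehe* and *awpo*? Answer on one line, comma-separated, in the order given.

mehee, awpodod

The pattern is rounding harmony: -dod when the last vowel of the stem is a rounded vowel (*ogu*, *vukio*, *gilulu*); -e when the last vowel of the stem is an unrounded vowel (*fuka*, *omi*, *pozije*).
*mehe*: last vowel = /e/, an unrounded vowel → -e → *mehee*.
Since the last vowel of *awpo* is /o/ (a rounded vowel), it takes -dod, giving *awpodod*.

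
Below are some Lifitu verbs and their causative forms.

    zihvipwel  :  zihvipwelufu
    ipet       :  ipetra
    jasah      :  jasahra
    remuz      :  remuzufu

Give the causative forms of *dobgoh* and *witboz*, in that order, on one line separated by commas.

dobgohra, witbozufu

The suffix is conditioned by the final consonant: -ra when the stem ends in a voiceless consonant (*ipet*, *jasah*); -ufu when the stem ends in a voiced consonant (*zihvipwel*, *remuz*).
The final consonant of *dobgoh* is /h/, which is voiceless, so the suffix is -ra, giving *dobgohra*.
*witboz*: final consonant = /z/, voiced → -ufu → *witbozufu*.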